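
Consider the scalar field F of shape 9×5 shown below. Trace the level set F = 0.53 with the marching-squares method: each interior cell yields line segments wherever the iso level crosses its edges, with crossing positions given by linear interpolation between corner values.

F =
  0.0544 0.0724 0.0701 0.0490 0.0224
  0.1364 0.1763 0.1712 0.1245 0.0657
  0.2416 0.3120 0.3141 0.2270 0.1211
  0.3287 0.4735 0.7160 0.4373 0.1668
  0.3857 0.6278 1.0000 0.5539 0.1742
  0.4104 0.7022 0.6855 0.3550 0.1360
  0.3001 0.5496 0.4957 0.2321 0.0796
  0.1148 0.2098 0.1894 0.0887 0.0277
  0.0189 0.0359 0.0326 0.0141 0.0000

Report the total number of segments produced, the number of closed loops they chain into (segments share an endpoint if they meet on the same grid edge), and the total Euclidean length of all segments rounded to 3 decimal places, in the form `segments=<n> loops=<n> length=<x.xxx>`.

cell (2,1): code 0100 → (2.537,2.000)–(3.000,1.233)
cell (2,2): code 1000 → (3.000,2.667)–(2.537,2.000)
cell (3,0): code 0100 → (3.366,1.000)–(4.000,0.596)
cell (3,1): code 1110 → (3.000,1.233)–(3.366,1.000)
cell (3,2): code 1101 → (3.795,3.000)–(3.000,2.667)
cell (3,3): code 1000 → (4.000,3.063)–(3.795,3.000)
cell (4,0): code 0110 → (4.000,0.596)–(5.000,0.410)
cell (4,2): code 1011 → (5.000,2.470)–(4.120,3.000)
cell (4,3): code 0001 → (4.120,3.000)–(4.000,3.063)
cell (5,0): code 0110 → (5.000,0.410)–(6.000,0.921)
cell (5,1): code 1011 → (6.000,1.364)–(5.819,2.000)
cell (5,2): code 0001 → (5.819,2.000)–(5.000,2.470)
cell (6,0): code 0010 → (6.000,0.921)–(6.058,1.000)
cell (6,1): code 0001 → (6.058,1.000)–(6.000,1.364)
total: 14 segments, chained into 1 closed loop(s), length Σ = 9.344727

segments=14 loops=1 length=9.345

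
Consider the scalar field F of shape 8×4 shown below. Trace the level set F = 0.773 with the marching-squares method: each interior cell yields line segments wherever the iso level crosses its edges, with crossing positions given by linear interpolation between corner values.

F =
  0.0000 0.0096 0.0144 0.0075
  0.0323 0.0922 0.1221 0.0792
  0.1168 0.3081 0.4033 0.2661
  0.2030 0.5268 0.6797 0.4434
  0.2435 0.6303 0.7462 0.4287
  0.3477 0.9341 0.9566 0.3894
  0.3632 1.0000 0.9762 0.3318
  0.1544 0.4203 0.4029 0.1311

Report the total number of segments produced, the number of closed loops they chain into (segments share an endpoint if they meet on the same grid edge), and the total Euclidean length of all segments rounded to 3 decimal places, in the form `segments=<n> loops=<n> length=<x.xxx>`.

segments=8 loops=1 length=6.593

cell (4,0): code 0100 → (4.470,1.000)–(5.000,0.725)
cell (4,1): code 1100 → (4.127,2.000)–(4.470,1.000)
cell (4,2): code 1000 → (5.000,2.324)–(4.127,2.000)
cell (5,0): code 0110 → (5.000,0.725)–(6.000,0.644)
cell (5,2): code 1001 → (6.000,2.315)–(5.000,2.324)
cell (6,0): code 0010 → (6.000,0.644)–(6.392,1.000)
cell (6,1): code 0011 → (6.392,1.000)–(6.354,2.000)
cell (6,2): code 0001 → (6.354,2.000)–(6.000,2.315)
total: 8 segments, chained into 1 closed loop(s), length Σ = 6.592925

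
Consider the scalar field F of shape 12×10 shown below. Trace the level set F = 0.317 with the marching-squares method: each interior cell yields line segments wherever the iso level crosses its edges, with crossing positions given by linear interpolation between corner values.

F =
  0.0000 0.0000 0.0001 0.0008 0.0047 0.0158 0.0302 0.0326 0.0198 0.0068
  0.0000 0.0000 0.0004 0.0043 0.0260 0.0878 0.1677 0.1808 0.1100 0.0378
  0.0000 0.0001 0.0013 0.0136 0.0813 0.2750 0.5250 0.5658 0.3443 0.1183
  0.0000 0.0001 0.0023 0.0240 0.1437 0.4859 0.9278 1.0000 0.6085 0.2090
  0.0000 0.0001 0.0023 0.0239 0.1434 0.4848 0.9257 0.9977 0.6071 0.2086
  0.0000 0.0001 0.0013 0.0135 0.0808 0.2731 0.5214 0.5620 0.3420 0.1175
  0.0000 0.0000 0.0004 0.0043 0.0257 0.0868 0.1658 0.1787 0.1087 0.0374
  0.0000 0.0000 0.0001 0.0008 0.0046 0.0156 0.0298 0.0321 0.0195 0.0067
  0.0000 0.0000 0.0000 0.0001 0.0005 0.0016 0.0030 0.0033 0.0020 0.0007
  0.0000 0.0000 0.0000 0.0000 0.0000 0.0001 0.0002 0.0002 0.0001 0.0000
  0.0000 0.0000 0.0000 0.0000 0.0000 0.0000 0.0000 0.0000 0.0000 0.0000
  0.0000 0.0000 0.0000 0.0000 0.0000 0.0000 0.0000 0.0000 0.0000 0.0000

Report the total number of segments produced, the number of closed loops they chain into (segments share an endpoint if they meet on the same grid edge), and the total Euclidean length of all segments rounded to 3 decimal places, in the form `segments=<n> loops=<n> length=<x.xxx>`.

segments=16 loops=1 length=13.362

cell (1,5): code 0100 → (1.418,6.000)–(2.000,5.168)
cell (1,6): code 1100 → (1.354,7.000)–(1.418,6.000)
cell (1,7): code 1100 → (1.883,8.000)–(1.354,7.000)
cell (1,8): code 1000 → (2.000,8.121)–(1.883,8.000)
cell (2,4): code 0100 → (2.199,5.000)–(3.000,4.506)
cell (2,5): code 1110 → (2.000,5.168)–(2.199,5.000)
cell (2,8): code 1001 → (3.000,8.730)–(2.000,8.121)
cell (3,4): code 0110 → (3.000,4.506)–(4.000,4.508)
cell (3,8): code 1001 → (4.000,8.728)–(3.000,8.730)
cell (4,4): code 0010 → (4.000,4.508)–(4.793,5.000)
cell (4,5): code 0111 → (4.793,5.000)–(5.000,5.177)
cell (4,8): code 1001 → (5.000,8.111)–(4.000,8.728)
cell (5,5): code 0010 → (5.000,5.177)–(5.575,6.000)
cell (5,6): code 0011 → (5.575,6.000)–(5.639,7.000)
cell (5,7): code 0011 → (5.639,7.000)–(5.107,8.000)
cell (5,8): code 0001 → (5.107,8.000)–(5.000,8.111)
total: 16 segments, chained into 1 closed loop(s), length Σ = 13.362359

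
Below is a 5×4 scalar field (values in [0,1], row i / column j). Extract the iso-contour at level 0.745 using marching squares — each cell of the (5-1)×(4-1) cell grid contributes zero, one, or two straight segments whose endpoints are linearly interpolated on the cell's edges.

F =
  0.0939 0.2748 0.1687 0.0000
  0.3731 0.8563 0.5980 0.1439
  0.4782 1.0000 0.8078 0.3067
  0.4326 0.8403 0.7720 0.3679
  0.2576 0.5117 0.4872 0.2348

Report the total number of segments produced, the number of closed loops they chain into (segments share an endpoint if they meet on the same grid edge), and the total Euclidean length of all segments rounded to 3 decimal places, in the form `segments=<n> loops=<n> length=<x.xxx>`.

segments=10 loops=1 length=6.572

cell (0,0): code 0100 → (0.809,1.000)–(1.000,0.770)
cell (0,1): code 1000 → (1.000,1.431)–(0.809,1.000)
cell (1,0): code 0110 → (1.000,0.770)–(2.000,0.511)
cell (1,1): code 1101 → (1.701,2.000)–(1.000,1.431)
cell (1,2): code 1000 → (2.000,2.125)–(1.701,2.000)
cell (2,0): code 0110 → (2.000,0.511)–(3.000,0.766)
cell (2,2): code 1001 → (3.000,2.067)–(2.000,2.125)
cell (3,0): code 0010 → (3.000,0.766)–(3.290,1.000)
cell (3,1): code 0011 → (3.290,1.000)–(3.095,2.000)
cell (3,2): code 0001 → (3.095,2.000)–(3.000,2.067)
total: 10 segments, chained into 1 closed loop(s), length Σ = 6.572038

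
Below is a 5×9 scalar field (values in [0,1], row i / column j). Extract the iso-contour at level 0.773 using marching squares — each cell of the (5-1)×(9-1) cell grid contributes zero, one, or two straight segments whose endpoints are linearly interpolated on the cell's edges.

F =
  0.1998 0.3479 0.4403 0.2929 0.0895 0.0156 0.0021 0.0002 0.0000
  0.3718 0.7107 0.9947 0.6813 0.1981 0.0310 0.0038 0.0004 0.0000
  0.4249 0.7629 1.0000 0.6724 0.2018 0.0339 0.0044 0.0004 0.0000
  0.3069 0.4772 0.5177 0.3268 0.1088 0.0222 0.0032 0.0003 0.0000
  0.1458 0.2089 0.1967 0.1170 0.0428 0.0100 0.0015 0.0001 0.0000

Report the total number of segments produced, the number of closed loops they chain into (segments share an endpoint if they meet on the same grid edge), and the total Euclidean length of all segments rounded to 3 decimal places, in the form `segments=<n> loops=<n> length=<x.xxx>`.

cell (0,1): code 0100 → (0.600,2.000)–(1.000,1.219)
cell (0,2): code 1000 → (1.000,2.707)–(0.600,2.000)
cell (1,1): code 0110 → (1.000,1.219)–(2.000,1.043)
cell (1,2): code 1001 → (2.000,2.693)–(1.000,2.707)
cell (2,1): code 0010 → (2.000,1.043)–(2.471,2.000)
cell (2,2): code 0001 → (2.471,2.000)–(2.000,2.693)
total: 6 segments, chained into 1 closed loop(s), length Σ = 5.609802

segments=6 loops=1 length=5.610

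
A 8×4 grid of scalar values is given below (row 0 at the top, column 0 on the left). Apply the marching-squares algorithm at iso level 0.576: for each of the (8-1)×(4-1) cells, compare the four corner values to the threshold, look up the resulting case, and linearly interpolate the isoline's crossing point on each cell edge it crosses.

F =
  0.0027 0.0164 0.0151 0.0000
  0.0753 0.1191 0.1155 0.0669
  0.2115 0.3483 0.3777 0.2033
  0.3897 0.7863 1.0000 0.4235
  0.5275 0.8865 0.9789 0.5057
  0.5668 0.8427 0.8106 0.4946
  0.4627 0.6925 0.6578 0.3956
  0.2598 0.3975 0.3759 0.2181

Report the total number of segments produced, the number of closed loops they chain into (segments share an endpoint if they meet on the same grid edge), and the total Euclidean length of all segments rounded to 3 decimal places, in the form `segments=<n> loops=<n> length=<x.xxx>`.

segments=12 loops=1 length=11.074

cell (2,0): code 0100 → (2.520,1.000)–(3.000,0.470)
cell (2,1): code 1100 → (2.319,2.000)–(2.520,1.000)
cell (2,2): code 1000 → (3.000,2.735)–(2.319,2.000)
cell (3,0): code 0110 → (3.000,0.470)–(4.000,0.135)
cell (3,2): code 1001 → (4.000,2.851)–(3.000,2.735)
cell (4,0): code 0110 → (4.000,0.135)–(5.000,0.033)
cell (4,2): code 1001 → (5.000,2.742)–(4.000,2.851)
cell (5,0): code 0110 → (5.000,0.033)–(6.000,0.493)
cell (5,2): code 1001 → (6.000,2.312)–(5.000,2.742)
cell (6,0): code 0010 → (6.000,0.493)–(6.395,1.000)
cell (6,1): code 0011 → (6.395,1.000)–(6.290,2.000)
cell (6,2): code 0001 → (6.290,2.000)–(6.000,2.312)
total: 12 segments, chained into 1 closed loop(s), length Σ = 11.073706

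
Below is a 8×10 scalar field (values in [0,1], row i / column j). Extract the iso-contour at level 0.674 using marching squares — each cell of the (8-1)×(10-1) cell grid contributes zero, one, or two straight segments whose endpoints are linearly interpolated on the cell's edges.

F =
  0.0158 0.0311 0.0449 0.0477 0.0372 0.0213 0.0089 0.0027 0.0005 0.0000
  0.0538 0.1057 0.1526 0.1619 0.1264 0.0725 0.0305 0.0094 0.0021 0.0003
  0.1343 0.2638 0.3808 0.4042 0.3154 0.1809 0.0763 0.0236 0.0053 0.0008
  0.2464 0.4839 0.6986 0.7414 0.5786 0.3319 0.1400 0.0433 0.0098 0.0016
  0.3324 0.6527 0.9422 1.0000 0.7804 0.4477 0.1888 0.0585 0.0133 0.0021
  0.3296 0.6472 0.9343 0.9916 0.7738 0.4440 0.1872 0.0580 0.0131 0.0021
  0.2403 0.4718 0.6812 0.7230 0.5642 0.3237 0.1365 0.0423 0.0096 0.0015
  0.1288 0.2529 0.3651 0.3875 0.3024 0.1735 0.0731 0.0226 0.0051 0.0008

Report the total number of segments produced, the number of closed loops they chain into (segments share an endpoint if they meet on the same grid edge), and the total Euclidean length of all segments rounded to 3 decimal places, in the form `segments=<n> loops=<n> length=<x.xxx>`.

cell (2,1): code 0100 → (2.923,2.000)–(3.000,1.885)
cell (2,2): code 1100 → (2.800,3.000)–(2.923,2.000)
cell (2,3): code 1000 → (3.000,3.414)–(2.800,3.000)
cell (3,1): code 0110 → (3.000,1.885)–(4.000,1.074)
cell (3,3): code 1101 → (3.473,4.000)–(3.000,3.414)
cell (3,4): code 1000 → (4.000,4.320)–(3.473,4.000)
cell (4,1): code 0110 → (4.000,1.074)–(5.000,1.093)
cell (4,4): code 1001 → (5.000,4.303)–(4.000,4.320)
cell (5,1): code 0110 → (5.000,1.093)–(6.000,1.966)
cell (5,3): code 1011 → (6.000,3.309)–(5.476,4.000)
cell (5,4): code 0001 → (5.476,4.000)–(5.000,4.303)
cell (6,1): code 0010 → (6.000,1.966)–(6.023,2.000)
cell (6,2): code 0011 → (6.023,2.000)–(6.146,3.000)
cell (6,3): code 0001 → (6.146,3.000)–(6.000,3.309)
total: 14 segments, chained into 1 closed loop(s), length Σ = 10.412266

segments=14 loops=1 length=10.412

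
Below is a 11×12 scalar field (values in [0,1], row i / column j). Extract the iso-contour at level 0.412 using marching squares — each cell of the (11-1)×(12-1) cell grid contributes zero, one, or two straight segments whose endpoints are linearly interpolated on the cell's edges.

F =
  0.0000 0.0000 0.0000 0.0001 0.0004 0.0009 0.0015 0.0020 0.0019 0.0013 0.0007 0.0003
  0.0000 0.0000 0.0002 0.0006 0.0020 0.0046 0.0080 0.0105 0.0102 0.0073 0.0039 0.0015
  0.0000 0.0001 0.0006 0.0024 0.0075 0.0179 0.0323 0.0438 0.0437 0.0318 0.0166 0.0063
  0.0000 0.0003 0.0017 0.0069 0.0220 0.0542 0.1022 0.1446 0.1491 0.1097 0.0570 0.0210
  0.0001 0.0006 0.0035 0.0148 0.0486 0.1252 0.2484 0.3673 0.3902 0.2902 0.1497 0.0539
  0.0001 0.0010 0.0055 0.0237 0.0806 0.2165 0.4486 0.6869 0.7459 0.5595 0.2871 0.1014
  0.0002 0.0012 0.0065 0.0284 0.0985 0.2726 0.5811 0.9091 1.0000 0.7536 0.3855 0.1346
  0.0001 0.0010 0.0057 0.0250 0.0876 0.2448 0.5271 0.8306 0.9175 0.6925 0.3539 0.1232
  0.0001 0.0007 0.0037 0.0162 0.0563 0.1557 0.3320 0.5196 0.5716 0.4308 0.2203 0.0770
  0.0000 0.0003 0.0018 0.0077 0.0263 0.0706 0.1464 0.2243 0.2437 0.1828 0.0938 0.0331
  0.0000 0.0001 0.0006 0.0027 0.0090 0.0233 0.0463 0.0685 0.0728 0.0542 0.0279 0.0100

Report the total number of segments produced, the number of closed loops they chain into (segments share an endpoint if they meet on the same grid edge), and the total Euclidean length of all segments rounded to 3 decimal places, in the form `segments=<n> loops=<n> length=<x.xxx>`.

segments=16 loops=1 length=13.894

cell (4,5): code 0100 → (4.817,6.000)–(5.000,5.842)
cell (4,6): code 1100 → (4.140,7.000)–(4.817,6.000)
cell (4,7): code 1100 → (4.061,8.000)–(4.140,7.000)
cell (4,8): code 1100 → (4.452,9.000)–(4.061,8.000)
cell (4,9): code 1000 → (5.000,9.541)–(4.452,9.000)
cell (5,5): code 0110 → (5.000,5.842)–(6.000,5.452)
cell (5,9): code 1001 → (6.000,9.928)–(5.000,9.541)
cell (6,5): code 0110 → (6.000,5.452)–(7.000,5.592)
cell (6,9): code 1001 → (7.000,9.828)–(6.000,9.928)
cell (7,5): code 0010 → (7.000,5.592)–(7.590,6.000)
cell (7,6): code 0111 → (7.590,6.000)–(8.000,6.426)
cell (7,9): code 1001 → (8.000,9.089)–(7.000,9.828)
cell (8,6): code 0010 → (8.000,6.426)–(8.364,7.000)
cell (8,7): code 0011 → (8.364,7.000)–(8.487,8.000)
cell (8,8): code 0011 → (8.487,8.000)–(8.076,9.000)
cell (8,9): code 0001 → (8.076,9.000)–(8.000,9.089)
total: 16 segments, chained into 1 closed loop(s), length Σ = 13.894082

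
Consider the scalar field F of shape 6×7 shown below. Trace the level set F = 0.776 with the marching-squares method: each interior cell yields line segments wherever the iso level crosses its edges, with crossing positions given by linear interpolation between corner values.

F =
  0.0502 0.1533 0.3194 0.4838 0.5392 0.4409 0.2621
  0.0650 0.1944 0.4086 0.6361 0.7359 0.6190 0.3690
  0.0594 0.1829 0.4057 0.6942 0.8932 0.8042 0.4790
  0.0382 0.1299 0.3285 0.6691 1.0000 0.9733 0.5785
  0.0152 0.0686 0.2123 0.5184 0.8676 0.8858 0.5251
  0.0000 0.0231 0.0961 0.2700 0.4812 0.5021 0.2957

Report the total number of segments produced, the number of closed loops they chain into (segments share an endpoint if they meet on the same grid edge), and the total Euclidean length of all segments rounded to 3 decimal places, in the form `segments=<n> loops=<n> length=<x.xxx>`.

cell (1,3): code 0100 → (1.255,4.000)–(2.000,3.411)
cell (1,4): code 1100 → (1.848,5.000)–(1.255,4.000)
cell (1,5): code 1000 → (2.000,5.087)–(1.848,5.000)
cell (2,3): code 0110 → (2.000,3.411)–(3.000,3.323)
cell (2,5): code 1001 → (3.000,5.500)–(2.000,5.087)
cell (3,3): code 0110 → (3.000,3.323)–(4.000,3.738)
cell (3,5): code 1001 → (4.000,5.304)–(3.000,5.500)
cell (4,3): code 0010 → (4.000,3.738)–(4.237,4.000)
cell (4,4): code 0011 → (4.237,4.000)–(4.286,5.000)
cell (4,5): code 0001 → (4.286,5.000)–(4.000,5.304)
total: 10 segments, chained into 1 closed loop(s), length Σ = 8.247282

segments=10 loops=1 length=8.247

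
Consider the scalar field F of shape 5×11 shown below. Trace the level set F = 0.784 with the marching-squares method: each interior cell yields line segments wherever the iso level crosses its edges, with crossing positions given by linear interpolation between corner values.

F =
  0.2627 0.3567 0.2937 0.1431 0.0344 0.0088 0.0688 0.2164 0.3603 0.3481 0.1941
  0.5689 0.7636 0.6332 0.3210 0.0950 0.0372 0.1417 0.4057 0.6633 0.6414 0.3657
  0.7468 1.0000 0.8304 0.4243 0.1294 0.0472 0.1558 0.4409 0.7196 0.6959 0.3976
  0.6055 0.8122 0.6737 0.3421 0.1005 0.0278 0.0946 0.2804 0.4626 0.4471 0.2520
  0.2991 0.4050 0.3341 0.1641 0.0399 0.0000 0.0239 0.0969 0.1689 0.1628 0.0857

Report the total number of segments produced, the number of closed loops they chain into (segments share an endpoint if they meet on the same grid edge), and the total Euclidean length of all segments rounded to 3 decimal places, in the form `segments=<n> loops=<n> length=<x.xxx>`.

segments=8 loops=1 length=5.699

cell (1,0): code 0100 → (1.086,1.000)–(2.000,0.147)
cell (1,1): code 1100 → (1.765,2.000)–(1.086,1.000)
cell (1,2): code 1000 → (2.000,2.114)–(1.765,2.000)
cell (2,0): code 0110 → (2.000,0.147)–(3.000,0.864)
cell (2,1): code 1011 → (3.000,1.204)–(2.296,2.000)
cell (2,2): code 0001 → (2.296,2.000)–(2.000,2.114)
cell (3,0): code 0010 → (3.000,0.864)–(3.069,1.000)
cell (3,1): code 0001 → (3.069,1.000)–(3.000,1.204)
total: 8 segments, chained into 1 closed loop(s), length Σ = 5.698622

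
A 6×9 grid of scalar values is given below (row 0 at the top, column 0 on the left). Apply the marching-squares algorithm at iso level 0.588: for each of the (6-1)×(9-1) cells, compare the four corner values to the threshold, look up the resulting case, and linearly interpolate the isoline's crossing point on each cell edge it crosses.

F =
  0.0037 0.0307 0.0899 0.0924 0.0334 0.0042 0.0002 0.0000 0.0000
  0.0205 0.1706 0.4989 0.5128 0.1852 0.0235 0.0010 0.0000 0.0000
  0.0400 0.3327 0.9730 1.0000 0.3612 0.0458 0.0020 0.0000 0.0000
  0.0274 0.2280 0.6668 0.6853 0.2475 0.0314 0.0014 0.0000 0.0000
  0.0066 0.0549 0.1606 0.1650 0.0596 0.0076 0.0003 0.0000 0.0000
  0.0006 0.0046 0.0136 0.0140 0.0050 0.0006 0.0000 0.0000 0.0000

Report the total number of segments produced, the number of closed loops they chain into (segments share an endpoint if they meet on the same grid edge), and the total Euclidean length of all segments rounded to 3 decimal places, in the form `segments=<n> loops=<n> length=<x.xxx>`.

segments=8 loops=1 length=6.774

cell (1,1): code 0100 → (1.188,2.000)–(2.000,1.399)
cell (1,2): code 1100 → (1.154,3.000)–(1.188,2.000)
cell (1,3): code 1000 → (2.000,3.645)–(1.154,3.000)
cell (2,1): code 0110 → (2.000,1.399)–(3.000,1.820)
cell (2,3): code 1001 → (3.000,3.222)–(2.000,3.645)
cell (3,1): code 0010 → (3.000,1.820)–(3.156,2.000)
cell (3,2): code 0011 → (3.156,2.000)–(3.187,3.000)
cell (3,3): code 0001 → (3.187,3.000)–(3.000,3.222)
total: 8 segments, chained into 1 closed loop(s), length Σ = 6.774093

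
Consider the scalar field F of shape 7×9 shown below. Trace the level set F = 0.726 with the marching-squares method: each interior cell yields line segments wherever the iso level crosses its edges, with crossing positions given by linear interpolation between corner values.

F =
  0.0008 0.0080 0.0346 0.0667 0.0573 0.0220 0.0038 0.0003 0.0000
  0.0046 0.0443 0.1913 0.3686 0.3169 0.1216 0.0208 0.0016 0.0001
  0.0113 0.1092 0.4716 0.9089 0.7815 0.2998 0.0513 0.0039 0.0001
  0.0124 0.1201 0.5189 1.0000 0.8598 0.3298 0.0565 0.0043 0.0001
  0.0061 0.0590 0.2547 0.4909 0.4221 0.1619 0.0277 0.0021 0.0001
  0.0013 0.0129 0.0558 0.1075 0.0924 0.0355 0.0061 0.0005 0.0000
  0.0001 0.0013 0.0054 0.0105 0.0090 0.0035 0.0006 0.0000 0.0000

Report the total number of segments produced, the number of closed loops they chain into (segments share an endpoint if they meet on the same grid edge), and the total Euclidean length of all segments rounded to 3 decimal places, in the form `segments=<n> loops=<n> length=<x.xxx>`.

segments=8 loops=1 length=5.955

cell (1,2): code 0100 → (1.661,3.000)–(2.000,2.582)
cell (1,3): code 1100 → (1.881,4.000)–(1.661,3.000)
cell (1,4): code 1000 → (2.000,4.115)–(1.881,4.000)
cell (2,2): code 0110 → (2.000,2.582)–(3.000,2.430)
cell (2,4): code 1001 → (3.000,4.252)–(2.000,4.115)
cell (3,2): code 0010 → (3.000,2.430)–(3.538,3.000)
cell (3,3): code 0011 → (3.538,3.000)–(3.306,4.000)
cell (3,4): code 0001 → (3.306,4.000)–(3.000,4.252)
total: 8 segments, chained into 1 closed loop(s), length Σ = 5.955236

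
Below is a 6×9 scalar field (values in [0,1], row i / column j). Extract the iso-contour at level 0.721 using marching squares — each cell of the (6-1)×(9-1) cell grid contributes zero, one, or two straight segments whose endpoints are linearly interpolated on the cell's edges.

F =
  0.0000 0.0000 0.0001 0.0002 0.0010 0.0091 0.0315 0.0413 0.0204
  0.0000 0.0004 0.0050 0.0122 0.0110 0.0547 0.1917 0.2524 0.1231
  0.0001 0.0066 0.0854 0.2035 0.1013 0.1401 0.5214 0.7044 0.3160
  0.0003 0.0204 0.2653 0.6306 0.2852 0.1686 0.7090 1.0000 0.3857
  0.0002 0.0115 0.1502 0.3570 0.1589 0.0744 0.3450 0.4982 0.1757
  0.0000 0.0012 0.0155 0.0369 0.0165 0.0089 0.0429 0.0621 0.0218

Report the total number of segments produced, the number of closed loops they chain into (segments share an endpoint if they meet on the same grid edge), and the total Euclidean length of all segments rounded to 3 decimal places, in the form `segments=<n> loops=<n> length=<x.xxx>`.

segments=4 loops=1 length=4.219

cell (2,6): code 0100 → (2.056,7.000)–(3.000,6.041)
cell (2,7): code 1000 → (3.000,7.454)–(2.056,7.000)
cell (3,6): code 0010 → (3.000,6.041)–(3.556,7.000)
cell (3,7): code 0001 → (3.556,7.000)–(3.000,7.454)
total: 4 segments, chained into 1 closed loop(s), length Σ = 4.219054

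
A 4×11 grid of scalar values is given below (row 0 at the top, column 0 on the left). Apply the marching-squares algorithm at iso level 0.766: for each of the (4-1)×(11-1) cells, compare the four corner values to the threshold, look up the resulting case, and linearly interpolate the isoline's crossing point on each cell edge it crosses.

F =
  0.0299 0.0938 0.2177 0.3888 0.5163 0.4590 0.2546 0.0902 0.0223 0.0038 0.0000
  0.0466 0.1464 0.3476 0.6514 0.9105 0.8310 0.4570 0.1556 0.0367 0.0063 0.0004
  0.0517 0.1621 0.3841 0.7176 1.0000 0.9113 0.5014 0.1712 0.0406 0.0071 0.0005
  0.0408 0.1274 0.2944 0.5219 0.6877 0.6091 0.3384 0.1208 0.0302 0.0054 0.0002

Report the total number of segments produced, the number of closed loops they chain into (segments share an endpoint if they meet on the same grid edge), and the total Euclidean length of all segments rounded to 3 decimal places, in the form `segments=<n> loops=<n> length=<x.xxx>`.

cell (0,3): code 0100 → (0.633,4.000)–(1.000,3.442)
cell (0,4): code 1100 → (0.825,5.000)–(0.633,4.000)
cell (0,5): code 1000 → (1.000,5.174)–(0.825,5.000)
cell (1,3): code 0110 → (1.000,3.442)–(2.000,3.171)
cell (1,5): code 1001 → (2.000,5.354)–(1.000,5.174)
cell (2,3): code 0010 → (2.000,3.171)–(2.749,4.000)
cell (2,4): code 0011 → (2.749,4.000)–(2.481,5.000)
cell (2,5): code 0001 → (2.481,5.000)–(2.000,5.354)
total: 8 segments, chained into 1 closed loop(s), length Σ = 6.734213

segments=8 loops=1 length=6.734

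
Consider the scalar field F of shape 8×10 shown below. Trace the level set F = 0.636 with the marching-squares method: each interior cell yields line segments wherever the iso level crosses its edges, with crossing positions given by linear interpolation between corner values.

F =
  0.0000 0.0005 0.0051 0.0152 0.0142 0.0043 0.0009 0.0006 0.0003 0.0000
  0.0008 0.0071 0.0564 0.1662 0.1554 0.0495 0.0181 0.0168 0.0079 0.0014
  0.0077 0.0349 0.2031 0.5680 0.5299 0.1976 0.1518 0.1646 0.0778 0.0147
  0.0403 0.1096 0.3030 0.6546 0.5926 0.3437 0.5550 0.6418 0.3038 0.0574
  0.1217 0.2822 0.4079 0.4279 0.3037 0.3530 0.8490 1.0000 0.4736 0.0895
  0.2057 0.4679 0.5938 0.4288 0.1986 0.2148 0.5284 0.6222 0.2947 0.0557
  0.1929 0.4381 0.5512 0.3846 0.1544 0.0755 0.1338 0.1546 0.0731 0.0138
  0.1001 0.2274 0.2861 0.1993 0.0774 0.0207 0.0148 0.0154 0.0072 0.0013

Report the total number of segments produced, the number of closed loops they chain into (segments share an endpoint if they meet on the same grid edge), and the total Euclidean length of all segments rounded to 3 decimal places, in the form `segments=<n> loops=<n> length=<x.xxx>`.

cell (2,2): code 0100 → (2.785,3.000)–(3.000,2.947)
cell (2,3): code 1000 → (3.000,3.300)–(2.785,3.000)
cell (2,6): code 0100 → (2.988,7.000)–(3.000,6.933)
cell (2,7): code 1000 → (3.000,7.017)–(2.988,7.000)
cell (3,2): code 0010 → (3.000,2.947)–(3.082,3.000)
cell (3,3): code 0001 → (3.082,3.000)–(3.000,3.300)
cell (3,5): code 0100 → (3.276,6.000)–(4.000,5.571)
cell (3,6): code 1110 → (3.000,6.933)–(3.276,6.000)
cell (3,7): code 1001 → (4.000,7.691)–(3.000,7.017)
cell (4,5): code 0010 → (4.000,5.571)–(4.664,6.000)
cell (4,6): code 0011 → (4.664,6.000)–(4.963,7.000)
cell (4,7): code 0001 → (4.963,7.000)–(4.000,7.691)
total: 12 segments, chained into 2 closed loop(s), length Σ = 7.129849

segments=12 loops=2 length=7.130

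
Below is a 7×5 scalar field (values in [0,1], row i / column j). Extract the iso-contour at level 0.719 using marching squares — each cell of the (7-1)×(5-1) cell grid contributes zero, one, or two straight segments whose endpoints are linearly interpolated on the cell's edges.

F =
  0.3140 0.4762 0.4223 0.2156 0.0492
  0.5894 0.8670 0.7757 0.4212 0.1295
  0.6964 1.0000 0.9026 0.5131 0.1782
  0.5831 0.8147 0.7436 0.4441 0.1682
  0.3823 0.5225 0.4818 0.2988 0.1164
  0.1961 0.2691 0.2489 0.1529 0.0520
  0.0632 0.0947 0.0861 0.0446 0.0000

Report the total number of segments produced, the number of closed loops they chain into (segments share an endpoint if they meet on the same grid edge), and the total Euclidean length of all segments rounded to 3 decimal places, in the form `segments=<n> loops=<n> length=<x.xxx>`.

cell (0,0): code 0100 → (0.621,1.000)–(1.000,0.467)
cell (0,1): code 1100 → (0.840,2.000)–(0.621,1.000)
cell (0,2): code 1000 → (1.000,2.160)–(0.840,2.000)
cell (1,0): code 0110 → (1.000,0.467)–(2.000,0.074)
cell (1,2): code 1001 → (2.000,2.471)–(1.000,2.160)
cell (2,0): code 0110 → (2.000,0.074)–(3.000,0.587)
cell (2,2): code 1001 → (3.000,2.082)–(2.000,2.471)
cell (3,0): code 0010 → (3.000,0.587)–(3.328,1.000)
cell (3,1): code 0011 → (3.328,1.000)–(3.094,2.000)
cell (3,2): code 0001 → (3.094,2.000)–(3.000,2.082)
total: 10 segments, chained into 1 closed loop(s), length Σ = 7.901335

segments=10 loops=1 length=7.901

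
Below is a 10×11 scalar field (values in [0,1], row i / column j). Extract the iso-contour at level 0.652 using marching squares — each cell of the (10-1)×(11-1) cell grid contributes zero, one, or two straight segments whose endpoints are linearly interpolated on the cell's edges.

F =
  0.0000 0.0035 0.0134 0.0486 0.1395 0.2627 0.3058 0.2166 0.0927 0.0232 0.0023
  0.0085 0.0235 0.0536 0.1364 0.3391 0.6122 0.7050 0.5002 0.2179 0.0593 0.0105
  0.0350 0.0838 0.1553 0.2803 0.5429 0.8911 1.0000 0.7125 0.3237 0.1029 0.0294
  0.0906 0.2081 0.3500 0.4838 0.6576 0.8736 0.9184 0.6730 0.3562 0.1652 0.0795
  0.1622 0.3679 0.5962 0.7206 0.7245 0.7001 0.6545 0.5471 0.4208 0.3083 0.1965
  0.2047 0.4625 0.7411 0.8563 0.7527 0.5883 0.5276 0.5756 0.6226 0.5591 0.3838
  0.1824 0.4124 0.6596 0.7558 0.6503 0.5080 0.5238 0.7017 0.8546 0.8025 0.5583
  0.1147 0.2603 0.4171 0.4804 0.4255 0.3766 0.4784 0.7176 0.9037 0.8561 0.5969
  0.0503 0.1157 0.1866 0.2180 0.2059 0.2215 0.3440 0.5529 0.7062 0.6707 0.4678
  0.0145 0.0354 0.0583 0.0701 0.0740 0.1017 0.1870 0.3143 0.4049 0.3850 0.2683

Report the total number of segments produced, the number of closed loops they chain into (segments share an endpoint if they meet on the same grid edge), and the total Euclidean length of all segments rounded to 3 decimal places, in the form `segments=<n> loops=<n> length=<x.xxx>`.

segments=36 loops=2 length=26.208

cell (0,5): code 0100 → (0.867,6.000)–(1.000,5.429)
cell (0,6): code 1000 → (1.000,6.259)–(0.867,6.000)
cell (1,4): code 0100 → (1.143,5.000)–(2.000,4.313)
cell (1,5): code 1110 → (1.000,5.429)–(1.143,5.000)
cell (1,6): code 1101 → (1.715,7.000)–(1.000,6.259)
cell (1,7): code 1000 → (2.000,7.156)–(1.715,7.000)
cell (2,3): code 0100 → (2.951,4.000)–(3.000,3.968)
cell (2,4): code 1110 → (2.000,4.313)–(2.951,4.000)
cell (2,7): code 1001 → (3.000,7.066)–(2.000,7.156)
cell (3,2): code 0100 → (3.710,3.000)–(4.000,2.449)
cell (3,3): code 1110 → (3.000,3.968)–(3.710,3.000)
cell (3,6): code 1011 → (4.000,6.023)–(3.167,7.000)
cell (3,7): code 0001 → (3.167,7.000)–(3.000,7.066)
cell (4,1): code 0100 → (4.385,2.000)–(5.000,1.680)
cell (4,2): code 1110 → (4.000,2.449)–(4.385,2.000)
cell (4,4): code 1011 → (5.000,4.613)–(4.430,5.000)
cell (4,5): code 0011 → (4.430,5.000)–(4.020,6.000)
cell (4,6): code 0001 → (4.020,6.000)–(4.000,6.023)
cell (5,1): code 0110 → (5.000,1.680)–(6.000,1.969)
cell (5,3): code 1011 → (6.000,3.984)–(5.983,4.000)
cell (5,4): code 0001 → (5.983,4.000)–(5.000,4.613)
cell (5,6): code 0100 → (5.606,7.000)–(6.000,6.721)
cell (5,7): code 1100 → (5.127,8.000)–(5.606,7.000)
cell (5,8): code 1100 → (5.382,9.000)–(5.127,8.000)
cell (5,9): code 1000 → (6.000,9.616)–(5.382,9.000)
cell (6,1): code 0010 → (6.000,1.969)–(6.031,2.000)
cell (6,2): code 0011 → (6.031,2.000)–(6.377,3.000)
cell (6,3): code 0001 → (6.377,3.000)–(6.000,3.984)
cell (6,6): code 0110 → (6.000,6.721)–(7.000,6.726)
cell (6,9): code 1001 → (7.000,9.787)–(6.000,9.616)
cell (7,6): code 0010 → (7.000,6.726)–(7.398,7.000)
cell (7,7): code 0111 → (7.398,7.000)–(8.000,7.646)
cell (7,9): code 1001 → (8.000,9.092)–(7.000,9.787)
cell (8,7): code 0010 → (8.000,7.646)–(8.180,8.000)
cell (8,8): code 0011 → (8.180,8.000)–(8.065,9.000)
cell (8,9): code 0001 → (8.065,9.000)–(8.000,9.092)
total: 36 segments, chained into 2 closed loop(s), length Σ = 26.208216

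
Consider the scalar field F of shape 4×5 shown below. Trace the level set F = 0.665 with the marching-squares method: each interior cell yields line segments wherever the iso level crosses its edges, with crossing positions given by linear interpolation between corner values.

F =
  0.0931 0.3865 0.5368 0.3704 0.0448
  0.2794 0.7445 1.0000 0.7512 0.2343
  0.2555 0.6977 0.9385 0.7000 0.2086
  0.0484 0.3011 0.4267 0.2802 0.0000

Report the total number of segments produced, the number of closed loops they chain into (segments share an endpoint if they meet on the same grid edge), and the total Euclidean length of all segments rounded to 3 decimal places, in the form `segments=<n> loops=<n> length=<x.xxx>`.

segments=10 loops=1 length=7.221

cell (0,0): code 0100 → (0.778,1.000)–(1.000,0.829)
cell (0,1): code 1100 → (0.277,2.000)–(0.778,1.000)
cell (0,2): code 1100 → (0.774,3.000)–(0.277,2.000)
cell (0,3): code 1000 → (1.000,3.167)–(0.774,3.000)
cell (1,0): code 0110 → (1.000,0.829)–(2.000,0.926)
cell (1,3): code 1001 → (2.000,3.071)–(1.000,3.167)
cell (2,0): code 0010 → (2.000,0.926)–(2.082,1.000)
cell (2,1): code 0011 → (2.082,1.000)–(2.534,2.000)
cell (2,2): code 0011 → (2.534,2.000)–(2.083,3.000)
cell (2,3): code 0001 → (2.083,3.000)–(2.000,3.071)
total: 10 segments, chained into 1 closed loop(s), length Σ = 7.220623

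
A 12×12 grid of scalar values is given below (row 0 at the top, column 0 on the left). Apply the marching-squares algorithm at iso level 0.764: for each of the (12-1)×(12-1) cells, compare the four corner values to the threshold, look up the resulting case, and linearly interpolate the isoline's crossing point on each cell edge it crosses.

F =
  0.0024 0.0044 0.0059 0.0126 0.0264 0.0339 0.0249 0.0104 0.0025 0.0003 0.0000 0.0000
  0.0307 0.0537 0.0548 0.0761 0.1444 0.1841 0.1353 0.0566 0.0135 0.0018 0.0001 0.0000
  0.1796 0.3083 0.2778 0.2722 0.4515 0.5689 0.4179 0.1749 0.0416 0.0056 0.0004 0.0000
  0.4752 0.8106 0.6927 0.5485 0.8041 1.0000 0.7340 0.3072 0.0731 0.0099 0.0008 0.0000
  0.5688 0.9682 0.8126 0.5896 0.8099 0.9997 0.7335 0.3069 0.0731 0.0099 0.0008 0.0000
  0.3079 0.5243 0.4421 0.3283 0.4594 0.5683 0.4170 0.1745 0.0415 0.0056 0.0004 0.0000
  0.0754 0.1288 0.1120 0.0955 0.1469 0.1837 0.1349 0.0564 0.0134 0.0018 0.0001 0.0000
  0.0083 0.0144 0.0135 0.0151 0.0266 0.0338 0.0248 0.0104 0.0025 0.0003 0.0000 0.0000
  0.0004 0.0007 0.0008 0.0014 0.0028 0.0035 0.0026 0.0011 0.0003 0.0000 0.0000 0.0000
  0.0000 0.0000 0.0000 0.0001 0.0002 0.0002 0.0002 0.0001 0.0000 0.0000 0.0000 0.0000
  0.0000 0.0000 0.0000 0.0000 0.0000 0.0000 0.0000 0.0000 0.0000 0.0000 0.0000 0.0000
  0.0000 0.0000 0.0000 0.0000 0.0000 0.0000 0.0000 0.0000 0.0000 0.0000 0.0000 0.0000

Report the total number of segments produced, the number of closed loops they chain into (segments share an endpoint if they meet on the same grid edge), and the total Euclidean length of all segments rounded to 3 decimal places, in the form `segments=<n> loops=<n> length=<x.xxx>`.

segments=16 loops=2 length=11.640

cell (2,0): code 0100 → (2.907,1.000)–(3.000,0.861)
cell (2,1): code 1000 → (3.000,1.395)–(2.907,1.000)
cell (2,3): code 0100 → (2.886,4.000)–(3.000,3.843)
cell (2,4): code 1100 → (2.453,5.000)–(2.886,4.000)
cell (2,5): code 1000 → (3.000,5.887)–(2.453,5.000)
cell (3,0): code 0110 → (3.000,0.861)–(4.000,0.489)
cell (3,1): code 1101 → (3.595,2.000)–(3.000,1.395)
cell (3,2): code 1000 → (4.000,2.218)–(3.595,2.000)
cell (3,3): code 0110 → (3.000,3.843)–(4.000,3.792)
cell (3,5): code 1001 → (4.000,5.885)–(3.000,5.887)
cell (4,0): code 0010 → (4.000,0.489)–(4.460,1.000)
cell (4,1): code 0011 → (4.460,1.000)–(4.131,2.000)
cell (4,2): code 0001 → (4.131,2.000)–(4.000,2.218)
cell (4,3): code 0010 → (4.000,3.792)–(4.131,4.000)
cell (4,4): code 0011 → (4.131,4.000)–(4.546,5.000)
cell (4,5): code 0001 → (4.546,5.000)–(4.000,5.885)
total: 16 segments, chained into 2 closed loop(s), length Σ = 11.640260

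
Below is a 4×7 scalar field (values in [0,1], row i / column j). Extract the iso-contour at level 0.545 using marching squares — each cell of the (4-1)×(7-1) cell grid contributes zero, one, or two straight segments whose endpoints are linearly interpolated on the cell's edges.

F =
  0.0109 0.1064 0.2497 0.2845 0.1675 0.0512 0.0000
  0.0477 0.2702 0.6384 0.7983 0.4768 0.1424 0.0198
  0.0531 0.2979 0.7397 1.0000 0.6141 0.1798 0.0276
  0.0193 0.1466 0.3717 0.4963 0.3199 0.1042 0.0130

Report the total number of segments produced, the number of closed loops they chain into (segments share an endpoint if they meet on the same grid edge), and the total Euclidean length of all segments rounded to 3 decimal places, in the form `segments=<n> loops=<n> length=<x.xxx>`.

cell (0,1): code 0100 → (0.760,2.000)–(1.000,1.746)
cell (0,2): code 1100 → (0.507,3.000)–(0.760,2.000)
cell (0,3): code 1000 → (1.000,3.788)–(0.507,3.000)
cell (1,1): code 0110 → (1.000,1.746)–(2.000,1.559)
cell (1,3): code 1101 → (1.497,4.000)–(1.000,3.788)
cell (1,4): code 1000 → (2.000,4.159)–(1.497,4.000)
cell (2,1): code 0010 → (2.000,1.559)–(2.529,2.000)
cell (2,2): code 0011 → (2.529,2.000)–(2.903,3.000)
cell (2,3): code 0011 → (2.903,3.000)–(2.235,4.000)
cell (2,4): code 0001 → (2.235,4.000)–(2.000,4.159)
total: 10 segments, chained into 1 closed loop(s), length Σ = 7.638368

segments=10 loops=1 length=7.638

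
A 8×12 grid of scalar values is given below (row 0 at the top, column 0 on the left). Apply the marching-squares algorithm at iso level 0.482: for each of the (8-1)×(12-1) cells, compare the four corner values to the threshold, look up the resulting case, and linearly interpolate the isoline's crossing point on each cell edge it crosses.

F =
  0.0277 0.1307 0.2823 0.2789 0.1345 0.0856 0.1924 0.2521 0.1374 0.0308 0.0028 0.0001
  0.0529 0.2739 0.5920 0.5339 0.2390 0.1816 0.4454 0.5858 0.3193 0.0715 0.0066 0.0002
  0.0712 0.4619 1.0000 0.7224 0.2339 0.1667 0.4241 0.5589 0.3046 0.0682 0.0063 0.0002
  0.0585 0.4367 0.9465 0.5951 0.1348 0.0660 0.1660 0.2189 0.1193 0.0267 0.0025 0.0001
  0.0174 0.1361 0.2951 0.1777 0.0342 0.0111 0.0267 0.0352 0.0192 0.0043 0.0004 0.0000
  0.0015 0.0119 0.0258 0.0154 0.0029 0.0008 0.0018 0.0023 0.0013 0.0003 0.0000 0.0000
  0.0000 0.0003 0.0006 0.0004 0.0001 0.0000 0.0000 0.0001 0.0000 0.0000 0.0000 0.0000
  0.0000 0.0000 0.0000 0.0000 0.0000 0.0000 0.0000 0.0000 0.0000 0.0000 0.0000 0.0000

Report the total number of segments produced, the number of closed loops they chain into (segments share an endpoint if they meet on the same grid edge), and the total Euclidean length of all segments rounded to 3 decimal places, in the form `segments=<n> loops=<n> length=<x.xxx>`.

segments=16 loops=2 length=12.957

cell (0,1): code 0100 → (0.645,2.000)–(1.000,1.654)
cell (0,2): code 1100 → (0.796,3.000)–(0.645,2.000)
cell (0,3): code 1000 → (1.000,3.176)–(0.796,3.000)
cell (0,6): code 0100 → (0.689,7.000)–(1.000,6.261)
cell (0,7): code 1000 → (1.000,7.389)–(0.689,7.000)
cell (1,1): code 0110 → (1.000,1.654)–(2.000,1.037)
cell (1,3): code 1001 → (2.000,3.492)–(1.000,3.176)
cell (1,6): code 0110 → (1.000,6.261)–(2.000,6.430)
cell (1,7): code 1001 → (2.000,7.302)–(1.000,7.389)
cell (2,1): code 0110 → (2.000,1.037)–(3.000,1.089)
cell (2,3): code 1001 → (3.000,3.246)–(2.000,3.492)
cell (2,6): code 0010 → (2.000,6.430)–(2.226,7.000)
cell (2,7): code 0001 → (2.226,7.000)–(2.000,7.302)
cell (3,1): code 0010 → (3.000,1.089)–(3.713,2.000)
cell (3,2): code 0011 → (3.713,2.000)–(3.271,3.000)
cell (3,3): code 0001 → (3.271,3.000)–(3.000,3.246)
total: 16 segments, chained into 2 closed loop(s), length Σ = 12.957124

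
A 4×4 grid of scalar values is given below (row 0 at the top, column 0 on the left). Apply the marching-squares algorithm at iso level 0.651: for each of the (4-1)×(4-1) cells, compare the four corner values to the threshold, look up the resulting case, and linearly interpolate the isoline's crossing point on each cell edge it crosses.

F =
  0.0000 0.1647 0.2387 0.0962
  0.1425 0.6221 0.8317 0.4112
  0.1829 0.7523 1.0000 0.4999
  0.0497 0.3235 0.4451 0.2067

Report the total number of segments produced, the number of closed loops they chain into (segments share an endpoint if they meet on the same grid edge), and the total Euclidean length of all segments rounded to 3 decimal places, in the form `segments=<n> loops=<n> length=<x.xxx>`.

segments=8 loops=1 length=5.845

cell (0,1): code 0100 → (0.695,2.000)–(1.000,1.138)
cell (0,2): code 1000 → (1.000,2.430)–(0.695,2.000)
cell (1,0): code 0100 → (1.222,1.000)–(2.000,0.822)
cell (1,1): code 1110 → (1.000,1.138)–(1.222,1.000)
cell (1,2): code 1001 → (2.000,2.698)–(1.000,2.430)
cell (2,0): code 0010 → (2.000,0.822)–(2.236,1.000)
cell (2,1): code 0011 → (2.236,1.000)–(2.629,2.000)
cell (2,2): code 0001 → (2.629,2.000)–(2.000,2.698)
total: 8 segments, chained into 1 closed loop(s), length Σ = 5.845469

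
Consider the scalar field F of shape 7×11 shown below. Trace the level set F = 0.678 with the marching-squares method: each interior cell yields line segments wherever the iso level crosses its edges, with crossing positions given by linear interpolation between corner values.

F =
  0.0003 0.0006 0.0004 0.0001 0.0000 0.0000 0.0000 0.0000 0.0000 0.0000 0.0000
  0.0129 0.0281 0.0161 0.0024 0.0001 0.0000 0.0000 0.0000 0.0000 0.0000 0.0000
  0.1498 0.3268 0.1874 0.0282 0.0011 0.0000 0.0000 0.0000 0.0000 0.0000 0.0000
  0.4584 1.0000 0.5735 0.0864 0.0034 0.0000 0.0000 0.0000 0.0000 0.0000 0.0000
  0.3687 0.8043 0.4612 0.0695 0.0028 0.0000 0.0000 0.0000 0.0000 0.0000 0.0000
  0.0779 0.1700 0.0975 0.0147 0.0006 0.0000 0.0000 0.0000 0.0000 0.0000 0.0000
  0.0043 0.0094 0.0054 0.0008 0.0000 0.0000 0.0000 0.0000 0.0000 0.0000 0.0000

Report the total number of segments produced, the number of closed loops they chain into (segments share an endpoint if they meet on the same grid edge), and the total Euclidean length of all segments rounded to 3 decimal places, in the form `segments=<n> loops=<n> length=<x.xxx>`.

segments=6 loops=1 length=4.545

cell (2,0): code 0100 → (2.522,1.000)–(3.000,0.405)
cell (2,1): code 1000 → (3.000,1.755)–(2.522,1.000)
cell (3,0): code 0110 → (3.000,0.405)–(4.000,0.710)
cell (3,1): code 1001 → (4.000,1.368)–(3.000,1.755)
cell (4,0): code 0010 → (4.000,0.710)–(4.199,1.000)
cell (4,1): code 0001 → (4.199,1.000)–(4.000,1.368)
total: 6 segments, chained into 1 closed loop(s), length Σ = 4.544634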